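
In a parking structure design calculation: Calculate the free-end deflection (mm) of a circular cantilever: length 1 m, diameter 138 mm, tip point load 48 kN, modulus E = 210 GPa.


I = pi * d^4 / 64 = pi * 138^4 / 64 = 17802715.2 mm^4
L = 1000.0 mm, P = 48000.0 N, E = 210000.0 MPa
delta = P * L^3 / (3 * E * I)
= 48000.0 * 1000.0^3 / (3 * 210000.0 * 17802715.2)
= 4.2797 mm

4.2797 mm


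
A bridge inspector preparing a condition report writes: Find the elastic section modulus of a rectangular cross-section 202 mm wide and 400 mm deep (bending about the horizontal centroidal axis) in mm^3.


S = b * h^2 / 6
= 202 * 400^2 / 6
= 202 * 160000 / 6
= 5386666.67 mm^3

5386666.67 mm^3


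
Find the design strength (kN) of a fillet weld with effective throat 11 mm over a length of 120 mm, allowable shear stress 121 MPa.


Strength = throat * length * allowable stress
= 11 * 120 * 121 N
= 159720 N
= 159.72 kN

159.72 kN


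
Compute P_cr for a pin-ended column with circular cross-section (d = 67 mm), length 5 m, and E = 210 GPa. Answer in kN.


I = pi * d^4 / 64 = 989165.84 mm^4
L = 5000.0 mm
P_cr = pi^2 * E * I / L^2
= 9.8696 * 210000.0 * 989165.84 / 5000.0^2
= 82006.47 N = 82.0065 kN

82.0065 kN


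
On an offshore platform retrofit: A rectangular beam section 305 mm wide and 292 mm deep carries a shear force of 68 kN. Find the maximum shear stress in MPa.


A = b * h = 305 * 292 = 89060 mm^2
V = 68 kN = 68000.0 N
tau_max = 1.5 * V / A = 1.5 * 68000.0 / 89060
= 1.1453 MPa

1.1453 MPa


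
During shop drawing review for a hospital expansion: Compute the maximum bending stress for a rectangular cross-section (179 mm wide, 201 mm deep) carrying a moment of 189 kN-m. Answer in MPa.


I = b * h^3 / 12 = 179 * 201^3 / 12 = 121132298.25 mm^4
y = h / 2 = 201 / 2 = 100.5 mm
M = 189 kN-m = 189000000.0 N-mm
sigma = M * y / I = 189000000.0 * 100.5 / 121132298.25
= 156.81 MPa

156.81 MPa


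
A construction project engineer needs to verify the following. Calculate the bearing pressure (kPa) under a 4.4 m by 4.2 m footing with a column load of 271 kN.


A = 4.4 * 4.2 = 18.48 m^2
q = P / A = 271 / 18.48
= 14.6645 kPa

14.6645 kPa


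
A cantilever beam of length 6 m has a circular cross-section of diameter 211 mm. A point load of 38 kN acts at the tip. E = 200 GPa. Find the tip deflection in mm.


I = pi * d^4 / 64 = pi * 211^4 / 64 = 97297060.54 mm^4
L = 6000.0 mm, P = 38000.0 N, E = 200000.0 MPa
delta = P * L^3 / (3 * E * I)
= 38000.0 * 6000.0^3 / (3 * 200000.0 * 97297060.54)
= 140.6003 mm

140.6003 mm


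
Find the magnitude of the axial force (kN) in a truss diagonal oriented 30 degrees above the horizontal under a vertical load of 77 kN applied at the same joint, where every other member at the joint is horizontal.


At the joint, only the diagonal has a vertical component, so vertical equilibrium gives:
F * sin(30) = 77
F = 77 / sin(30)
= 77 / 0.5
= 154.0 kN

154.0 kN


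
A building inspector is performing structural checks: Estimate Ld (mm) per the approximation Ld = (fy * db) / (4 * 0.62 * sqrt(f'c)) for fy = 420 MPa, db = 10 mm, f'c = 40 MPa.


Ld = (fy * db) / (4 * 0.62 * sqrt(f'c))
= (420 * 10) / (4 * 0.62 * sqrt(40))
= 4200 / 15.6849
= 267.77 mm

267.77 mm


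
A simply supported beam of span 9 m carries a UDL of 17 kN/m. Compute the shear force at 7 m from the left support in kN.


R_A = w * L / 2 = 17 * 9 / 2 = 76.5 kN
V(x) = R_A - w * x = 76.5 - 17 * 7
= -42.5 kN

-42.5 kN


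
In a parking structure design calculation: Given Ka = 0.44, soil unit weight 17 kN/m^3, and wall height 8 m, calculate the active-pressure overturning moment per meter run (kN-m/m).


Pa = 0.5 * Ka * gamma * H^2
= 0.5 * 0.44 * 17 * 8^2
= 239.36 kN/m
Arm = H / 3 = 8 / 3 = 2.6667 m
Mo = Pa * arm = Pa * H / 3 = 239.36 * 8 / 3 = 638.2933 kN-m/m

638.2933 kN-m/m


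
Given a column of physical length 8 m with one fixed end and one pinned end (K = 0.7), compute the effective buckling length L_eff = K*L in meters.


L_eff = K * L
= 0.7 * 8
= 5.6 m

5.6 m


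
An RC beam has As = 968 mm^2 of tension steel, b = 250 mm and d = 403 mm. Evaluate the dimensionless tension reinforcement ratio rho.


rho = As / (b * d)
= 968 / (250 * 403)
= 968 / 100750
= 0.009608 (dimensionless)

0.009608 (dimensionless)


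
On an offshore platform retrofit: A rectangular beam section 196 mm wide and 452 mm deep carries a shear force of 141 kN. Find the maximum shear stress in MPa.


A = b * h = 196 * 452 = 88592 mm^2
V = 141 kN = 141000.0 N
tau_max = 1.5 * V / A = 1.5 * 141000.0 / 88592
= 2.3873 MPa

2.3873 MPa


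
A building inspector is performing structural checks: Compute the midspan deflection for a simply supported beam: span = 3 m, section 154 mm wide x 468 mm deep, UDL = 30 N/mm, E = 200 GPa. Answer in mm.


I = 154 * 468^3 / 12 = 1315458144.0 mm^4
L = 3000.0 mm, w = 30 N/mm, E = 200000.0 MPa
delta = 5 * w * L^4 / (384 * E * I)
= 5 * 30 * 3000.0^4 / (384 * 200000.0 * 1315458144.0)
= 0.1203 mm

0.1203 mm


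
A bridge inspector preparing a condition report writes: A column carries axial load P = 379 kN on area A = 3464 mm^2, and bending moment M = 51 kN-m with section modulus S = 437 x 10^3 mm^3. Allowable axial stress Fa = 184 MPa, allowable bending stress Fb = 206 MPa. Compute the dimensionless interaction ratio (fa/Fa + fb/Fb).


f_a = P / A = 379000.0 / 3464 = 109.4111 MPa
f_b = M / S = 51000000.0 / 437000.0 = 116.7048 MPa
Ratio = f_a / Fa + f_b / Fb
= 109.4111 / 184 + 116.7048 / 206
= 1.1612 (dimensionless)

1.1612 (dimensionless)


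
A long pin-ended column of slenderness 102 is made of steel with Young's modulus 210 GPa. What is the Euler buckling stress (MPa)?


sigma_cr = pi^2 * E / lambda^2
= 9.8696 * 210000.0 / 102^2
= 9.8696 * 210000.0 / 10404
= 199.2135 MPa

199.2135 MPa


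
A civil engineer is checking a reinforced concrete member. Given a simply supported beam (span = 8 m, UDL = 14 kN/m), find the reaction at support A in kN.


Total load = w * L = 14 * 8 = 112 kN
By symmetry, each reaction R = total / 2 = 112 / 2 = 56.0 kN

56.0 kN


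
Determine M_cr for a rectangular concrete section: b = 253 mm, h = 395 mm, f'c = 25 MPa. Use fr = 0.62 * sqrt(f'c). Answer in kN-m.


fr = 0.62 * sqrt(25) = 0.62 * 5.0 = 3.1 MPa
I = 253 * 395^3 / 12 = 1299363197.92 mm^4
y_t = 197.5 mm
M_cr = fr * I / y_t = 3.1 * 1299363197.92 / 197.5 N-mm
= 20.3951 kN-m

20.3951 kN-m


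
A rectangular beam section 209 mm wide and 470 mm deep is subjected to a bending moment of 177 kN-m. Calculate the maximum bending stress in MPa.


I = b * h^3 / 12 = 209 * 470^3 / 12 = 1808250583.33 mm^4
y = h / 2 = 470 / 2 = 235.0 mm
M = 177 kN-m = 177000000.0 N-mm
sigma = M * y / I = 177000000.0 * 235.0 / 1808250583.33
= 23.0 MPa

23.0 MPa


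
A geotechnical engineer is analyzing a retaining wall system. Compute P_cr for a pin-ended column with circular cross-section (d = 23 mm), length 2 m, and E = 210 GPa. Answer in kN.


I = pi * d^4 / 64 = 13736.66 mm^4
L = 2000.0 mm
P_cr = pi^2 * E * I / L^2
= 9.8696 * 210000.0 * 13736.66 / 2000.0^2
= 7117.71 N = 7.1177 kN

7.1177 kN


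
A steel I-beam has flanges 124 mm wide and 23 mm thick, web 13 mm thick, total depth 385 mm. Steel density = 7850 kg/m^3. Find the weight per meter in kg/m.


A_flanges = 2 * 124 * 23 = 5704 mm^2
A_web = (385 - 2 * 23) * 13 = 4407 mm^2
A_total = 5704 + 4407 = 10111 mm^2 = 0.010111 m^2
Weight = rho * A = 7850 * 0.010111 = 79.3714 kg/m

79.3714 kg/m


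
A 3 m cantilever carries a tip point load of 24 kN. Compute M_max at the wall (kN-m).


For a cantilever with a point load at the free end:
M_max = P * L = 24 * 3 = 72 kN-m

72 kN-m


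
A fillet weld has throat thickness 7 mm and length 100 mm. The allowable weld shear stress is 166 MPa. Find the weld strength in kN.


Strength = throat * length * allowable stress
= 7 * 100 * 166 N
= 116200 N
= 116.2 kN

116.2 kN


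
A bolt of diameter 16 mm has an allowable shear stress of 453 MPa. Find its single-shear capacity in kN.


A = pi * d^2 / 4 = pi * 16^2 / 4 = 201.0619 mm^2
V = f_v * A / 1000 = 453 * 201.0619 / 1000
= 91.0811 kN

91.0811 kN


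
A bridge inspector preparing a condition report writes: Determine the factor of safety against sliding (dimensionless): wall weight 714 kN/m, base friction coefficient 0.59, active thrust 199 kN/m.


Resisting force = mu * W = 0.59 * 714 = 421.26 kN/m
FOS = Resisting / Driving = 421.26 / 199
= 2.1169 (dimensionless)

2.1169 (dimensionless)


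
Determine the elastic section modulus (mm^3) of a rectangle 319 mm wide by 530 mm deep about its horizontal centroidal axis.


S = b * h^2 / 6
= 319 * 530^2 / 6
= 319 * 280900 / 6
= 14934516.67 mm^3

14934516.67 mm^3


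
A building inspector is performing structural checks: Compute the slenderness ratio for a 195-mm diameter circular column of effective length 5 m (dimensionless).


Radius of gyration r = d / 4 = 195 / 4 = 48.75 mm
L_eff = 5000.0 mm
Slenderness ratio = L / r = 5000.0 / 48.75 = 102.56 (dimensionless)

102.56 (dimensionless)


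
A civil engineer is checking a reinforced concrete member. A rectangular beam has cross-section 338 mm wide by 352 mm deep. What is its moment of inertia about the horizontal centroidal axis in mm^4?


I = b * h^3 / 12
= 338 * 352^3 / 12
= 338 * 43614208 / 12
= 1228466858.67 mm^4

1228466858.67 mm^4


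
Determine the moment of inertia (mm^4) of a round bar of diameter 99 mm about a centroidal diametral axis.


r = d / 2 = 99 / 2 = 49.5 mm
I = pi * r^4 / 4 = pi * 49.5^4 / 4
= 4715314.64 mm^4

4715314.64 mm^4


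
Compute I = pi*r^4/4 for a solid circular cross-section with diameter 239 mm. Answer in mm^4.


r = d / 2 = 239 / 2 = 119.5 mm
I = pi * r^4 / 4 = pi * 119.5^4 / 4
= 160162744.63 mm^4

160162744.63 mm^4


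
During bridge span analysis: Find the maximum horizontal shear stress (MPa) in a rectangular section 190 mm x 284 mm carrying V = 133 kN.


A = b * h = 190 * 284 = 53960 mm^2
V = 133 kN = 133000.0 N
tau_max = 1.5 * V / A = 1.5 * 133000.0 / 53960
= 3.6972 MPa

3.6972 MPa


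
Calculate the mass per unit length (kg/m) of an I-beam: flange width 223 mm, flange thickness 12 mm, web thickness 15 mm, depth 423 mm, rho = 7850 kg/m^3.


A_flanges = 2 * 223 * 12 = 5352 mm^2
A_web = (423 - 2 * 12) * 15 = 5985 mm^2
A_total = 5352 + 5985 = 11337 mm^2 = 0.011337 m^2
Weight = rho * A = 7850 * 0.011337 = 88.9955 kg/m

88.9955 kg/m


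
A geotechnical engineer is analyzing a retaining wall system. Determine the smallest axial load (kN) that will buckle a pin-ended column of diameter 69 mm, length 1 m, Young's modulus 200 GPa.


I = pi * d^4 / 64 = 1112669.7 mm^4
L = 1000.0 mm
P_cr = pi^2 * E * I / L^2
= 9.8696 * 200000.0 * 1112669.7 / 1000.0^2
= 2196321.95 N = 2196.322 kN

2196.322 kN


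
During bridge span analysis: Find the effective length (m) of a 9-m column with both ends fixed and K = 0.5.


L_eff = K * L
= 0.5 * 9
= 4.5 m

4.5 m


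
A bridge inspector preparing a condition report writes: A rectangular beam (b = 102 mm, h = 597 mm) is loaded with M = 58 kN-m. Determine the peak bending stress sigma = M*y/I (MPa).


I = b * h^3 / 12 = 102 * 597^3 / 12 = 1808597470.5 mm^4
y = h / 2 = 597 / 2 = 298.5 mm
M = 58 kN-m = 58000000.0 N-mm
sigma = M * y / I = 58000000.0 * 298.5 / 1808597470.5
= 9.57 MPa

9.57 MPa


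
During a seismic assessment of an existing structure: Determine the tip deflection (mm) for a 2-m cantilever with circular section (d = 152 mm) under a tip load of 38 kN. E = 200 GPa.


I = pi * d^4 / 64 = pi * 152^4 / 64 = 26202591.76 mm^4
L = 2000.0 mm, P = 38000.0 N, E = 200000.0 MPa
delta = P * L^3 / (3 * E * I)
= 38000.0 * 2000.0^3 / (3 * 200000.0 * 26202591.76)
= 19.3365 mm

19.3365 mm


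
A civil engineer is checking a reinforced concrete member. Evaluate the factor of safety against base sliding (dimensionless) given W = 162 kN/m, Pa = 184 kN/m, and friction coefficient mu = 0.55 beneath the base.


Resisting force = mu * W = 0.55 * 162 = 89.1 kN/m
FOS = Resisting / Driving = 89.1 / 184
= 0.4842 (dimensionless)

0.4842 (dimensionless)


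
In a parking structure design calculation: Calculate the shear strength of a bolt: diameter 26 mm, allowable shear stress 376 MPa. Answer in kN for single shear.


A = pi * d^2 / 4 = pi * 26^2 / 4 = 530.9292 mm^2
V = f_v * A / 1000 = 376 * 530.9292 / 1000
= 199.6294 kN

199.6294 kN


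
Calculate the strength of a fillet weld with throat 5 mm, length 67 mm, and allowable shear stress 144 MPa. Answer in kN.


Strength = throat * length * allowable stress
= 5 * 67 * 144 N
= 48240 N
= 48.24 kN

48.24 kN


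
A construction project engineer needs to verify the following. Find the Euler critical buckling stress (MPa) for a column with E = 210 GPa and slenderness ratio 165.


sigma_cr = pi^2 * E / lambda^2
= 9.8696 * 210000.0 / 165^2
= 9.8696 * 210000.0 / 27225
= 76.1292 MPa

76.1292 MPa


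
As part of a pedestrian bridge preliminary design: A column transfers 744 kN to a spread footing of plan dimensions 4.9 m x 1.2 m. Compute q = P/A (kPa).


A = 4.9 * 1.2 = 5.88 m^2
q = P / A = 744 / 5.88
= 126.5306 kPa

126.5306 kPa


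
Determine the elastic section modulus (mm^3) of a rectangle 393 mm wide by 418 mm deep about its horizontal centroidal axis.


S = b * h^2 / 6
= 393 * 418^2 / 6
= 393 * 174724 / 6
= 11444422.0 mm^3

11444422.0 mm^3


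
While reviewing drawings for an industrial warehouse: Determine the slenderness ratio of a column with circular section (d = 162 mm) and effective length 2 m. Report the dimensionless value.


Radius of gyration r = d / 4 = 162 / 4 = 40.5 mm
L_eff = 2000.0 mm
Slenderness ratio = L / r = 2000.0 / 40.5 = 49.38 (dimensionless)

49.38 (dimensionless)


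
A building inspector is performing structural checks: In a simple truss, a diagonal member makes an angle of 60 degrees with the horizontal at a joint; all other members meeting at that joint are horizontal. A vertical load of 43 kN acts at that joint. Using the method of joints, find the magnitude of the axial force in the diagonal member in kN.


At the joint, only the diagonal has a vertical component, so vertical equilibrium gives:
F * sin(60) = 43
F = 43 / sin(60)
= 43 / 0.866025
= 49.65 kN

49.65 kN


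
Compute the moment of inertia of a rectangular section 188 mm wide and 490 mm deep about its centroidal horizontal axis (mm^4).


I = b * h^3 / 12
= 188 * 490^3 / 12
= 188 * 117649000 / 12
= 1843167666.67 mm^4

1843167666.67 mm^4


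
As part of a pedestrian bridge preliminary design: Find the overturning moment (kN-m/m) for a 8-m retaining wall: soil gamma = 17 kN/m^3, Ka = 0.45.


Pa = 0.5 * Ka * gamma * H^2
= 0.5 * 0.45 * 17 * 8^2
= 244.8 kN/m
Arm = H / 3 = 8 / 3 = 2.6667 m
Mo = Pa * arm = Pa * H / 3 = 244.8 * 8 / 3 = 652.8 kN-m/m

652.8 kN-m/m


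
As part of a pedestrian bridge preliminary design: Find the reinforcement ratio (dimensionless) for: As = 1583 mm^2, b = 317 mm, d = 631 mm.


rho = As / (b * d)
= 1583 / (317 * 631)
= 1583 / 200027
= 0.007914 (dimensionless)

0.007914 (dimensionless)


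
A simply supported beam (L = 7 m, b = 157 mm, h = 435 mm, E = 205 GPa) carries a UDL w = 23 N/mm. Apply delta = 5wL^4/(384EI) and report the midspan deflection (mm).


I = 157 * 435^3 / 12 = 1076926781.25 mm^4
L = 7000.0 mm, w = 23 N/mm, E = 205000.0 MPa
delta = 5 * w * L^4 / (384 * E * I)
= 5 * 23 * 7000.0^4 / (384 * 205000.0 * 1076926781.25)
= 3.257 mm

3.257 mm


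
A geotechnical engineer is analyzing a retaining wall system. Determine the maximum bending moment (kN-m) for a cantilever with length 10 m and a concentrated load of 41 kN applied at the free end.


For a cantilever with a point load at the free end:
M_max = P * L = 41 * 10 = 410 kN-m

410 kN-m


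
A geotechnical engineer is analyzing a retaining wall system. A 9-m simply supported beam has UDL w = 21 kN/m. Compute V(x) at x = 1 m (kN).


R_A = w * L / 2 = 21 * 9 / 2 = 94.5 kN
V(x) = R_A - w * x = 94.5 - 21 * 1
= 73.5 kN

73.5 kN


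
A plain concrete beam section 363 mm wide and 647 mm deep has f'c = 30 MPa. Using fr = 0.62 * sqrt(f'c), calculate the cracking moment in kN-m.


fr = 0.62 * sqrt(30) = 0.62 * 5.4772 = 3.3959 MPa
I = 363 * 647^3 / 12 = 8192910695.75 mm^4
y_t = 323.5 mm
M_cr = fr * I / y_t = 3.3959 * 8192910695.75 / 323.5 N-mm
= 86.0035 kN-m

86.0035 kN-m


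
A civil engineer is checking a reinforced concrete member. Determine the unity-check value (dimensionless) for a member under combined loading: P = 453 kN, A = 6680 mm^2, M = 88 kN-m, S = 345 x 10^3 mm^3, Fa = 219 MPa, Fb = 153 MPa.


f_a = P / A = 453000.0 / 6680 = 67.8144 MPa
f_b = M / S = 88000000.0 / 345000.0 = 255.0725 MPa
Ratio = f_a / Fa + f_b / Fb
= 67.8144 / 219 + 255.0725 / 153
= 1.9768 (dimensionless)

1.9768 (dimensionless)


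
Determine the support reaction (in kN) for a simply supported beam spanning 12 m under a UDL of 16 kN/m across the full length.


Total load = w * L = 16 * 12 = 192 kN
By symmetry, each reaction R = total / 2 = 192 / 2 = 96.0 kN

96.0 kN


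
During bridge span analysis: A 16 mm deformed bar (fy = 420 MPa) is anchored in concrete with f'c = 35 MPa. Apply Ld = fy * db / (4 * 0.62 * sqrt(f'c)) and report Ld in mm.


Ld = (fy * db) / (4 * 0.62 * sqrt(f'c))
= (420 * 16) / (4 * 0.62 * sqrt(35))
= 6720 / 14.6719
= 458.02 mm

458.02 mm


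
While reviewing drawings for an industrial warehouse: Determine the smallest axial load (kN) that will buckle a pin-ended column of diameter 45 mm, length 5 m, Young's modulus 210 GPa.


I = pi * d^4 / 64 = 201288.96 mm^4
L = 5000.0 mm
P_cr = pi^2 * E * I / L^2
= 9.8696 * 210000.0 * 201288.96 / 5000.0^2
= 16687.8 N = 16.6878 kN

16.6878 kN


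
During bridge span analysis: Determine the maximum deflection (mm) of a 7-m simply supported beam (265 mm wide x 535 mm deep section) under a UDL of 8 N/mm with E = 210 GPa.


I = 265 * 535^3 / 12 = 3381629114.58 mm^4
L = 7000.0 mm, w = 8 N/mm, E = 210000.0 MPa
delta = 5 * w * L^4 / (384 * E * I)
= 5 * 8 * 7000.0^4 / (384 * 210000.0 * 3381629114.58)
= 0.3522 mm

0.3522 mm


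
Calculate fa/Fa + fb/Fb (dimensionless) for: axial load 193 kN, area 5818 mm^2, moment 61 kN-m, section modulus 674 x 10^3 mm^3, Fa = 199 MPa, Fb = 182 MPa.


f_a = P / A = 193000.0 / 5818 = 33.1729 MPa
f_b = M / S = 61000000.0 / 674000.0 = 90.5045 MPa
Ratio = f_a / Fa + f_b / Fb
= 33.1729 / 199 + 90.5045 / 182
= 0.664 (dimensionless)

0.664 (dimensionless)


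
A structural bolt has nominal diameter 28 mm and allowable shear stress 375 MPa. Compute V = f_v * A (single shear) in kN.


A = pi * d^2 / 4 = pi * 28^2 / 4 = 615.7522 mm^2
V = f_v * A / 1000 = 375 * 615.7522 / 1000
= 230.9071 kN

230.9071 kN


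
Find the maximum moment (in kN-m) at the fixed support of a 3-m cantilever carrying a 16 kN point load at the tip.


For a cantilever with a point load at the free end:
M_max = P * L = 16 * 3 = 48 kN-m

48 kN-m


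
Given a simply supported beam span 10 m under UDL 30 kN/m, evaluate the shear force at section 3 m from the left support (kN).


R_A = w * L / 2 = 30 * 10 / 2 = 150.0 kN
V(x) = R_A - w * x = 150.0 - 30 * 3
= 60.0 kN

60.0 kN


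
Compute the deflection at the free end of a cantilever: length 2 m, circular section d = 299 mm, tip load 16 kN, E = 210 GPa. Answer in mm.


I = pi * d^4 / 64 = pi * 299^4 / 64 = 392332830.95 mm^4
L = 2000.0 mm, P = 16000.0 N, E = 210000.0 MPa
delta = P * L^3 / (3 * E * I)
= 16000.0 * 2000.0^3 / (3 * 210000.0 * 392332830.95)
= 0.5179 mm

0.5179 mm


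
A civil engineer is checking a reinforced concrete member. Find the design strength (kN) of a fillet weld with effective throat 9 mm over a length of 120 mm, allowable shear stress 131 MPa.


Strength = throat * length * allowable stress
= 9 * 120 * 131 N
= 141480 N
= 141.48 kN

141.48 kN


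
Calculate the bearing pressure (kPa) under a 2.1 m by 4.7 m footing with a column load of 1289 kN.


A = 2.1 * 4.7 = 9.87 m^2
q = P / A = 1289 / 9.87
= 130.5978 kPa

130.5978 kPa


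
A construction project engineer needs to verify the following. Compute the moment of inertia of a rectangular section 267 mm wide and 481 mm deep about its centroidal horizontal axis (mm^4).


I = b * h^3 / 12
= 267 * 481^3 / 12
= 267 * 111284641 / 12
= 2476083262.25 mm^4

2476083262.25 mm^4


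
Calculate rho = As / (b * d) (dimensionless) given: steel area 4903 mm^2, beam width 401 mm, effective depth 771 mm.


rho = As / (b * d)
= 4903 / (401 * 771)
= 4903 / 309171
= 0.015859 (dimensionless)

0.015859 (dimensionless)


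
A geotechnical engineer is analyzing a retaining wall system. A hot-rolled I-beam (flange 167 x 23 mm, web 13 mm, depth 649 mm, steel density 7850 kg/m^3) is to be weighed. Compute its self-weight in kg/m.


A_flanges = 2 * 167 * 23 = 7682 mm^2
A_web = (649 - 2 * 23) * 13 = 7839 mm^2
A_total = 7682 + 7839 = 15521 mm^2 = 0.015521 m^2
Weight = rho * A = 7850 * 0.015521 = 121.8398 kg/m

121.8398 kg/m


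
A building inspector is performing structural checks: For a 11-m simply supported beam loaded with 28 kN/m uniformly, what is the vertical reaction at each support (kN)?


Total load = w * L = 28 * 11 = 308 kN
By symmetry, each reaction R = total / 2 = 308 / 2 = 154.0 kN

154.0 kN


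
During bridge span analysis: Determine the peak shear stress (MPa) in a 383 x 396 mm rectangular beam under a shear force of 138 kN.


A = b * h = 383 * 396 = 151668 mm^2
V = 138 kN = 138000.0 N
tau_max = 1.5 * V / A = 1.5 * 138000.0 / 151668
= 1.3648 MPa

1.3648 MPa


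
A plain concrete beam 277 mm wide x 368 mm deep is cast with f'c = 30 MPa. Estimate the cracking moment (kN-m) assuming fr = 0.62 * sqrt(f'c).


fr = 0.62 * sqrt(30) = 0.62 * 5.4772 = 3.3959 MPa
I = 277 * 368^3 / 12 = 1150381738.67 mm^4
y_t = 184.0 mm
M_cr = fr * I / y_t = 3.3959 * 1150381738.67 / 184.0 N-mm
= 21.2313 kN-m

21.2313 kN-m


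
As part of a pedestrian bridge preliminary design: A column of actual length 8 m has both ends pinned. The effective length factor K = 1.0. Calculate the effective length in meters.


L_eff = K * L
= 1.0 * 8
= 8.0 m

8.0 m


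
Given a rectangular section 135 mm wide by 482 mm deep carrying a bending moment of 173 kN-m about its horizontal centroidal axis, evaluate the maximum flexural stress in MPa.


I = b * h^3 / 12 = 135 * 482^3 / 12 = 1259776890.0 mm^4
y = h / 2 = 482 / 2 = 241.0 mm
M = 173 kN-m = 173000000.0 N-mm
sigma = M * y / I = 173000000.0 * 241.0 / 1259776890.0
= 33.1 MPa

33.1 MPa


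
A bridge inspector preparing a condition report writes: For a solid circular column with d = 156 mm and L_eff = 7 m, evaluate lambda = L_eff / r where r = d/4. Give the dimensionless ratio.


Radius of gyration r = d / 4 = 156 / 4 = 39.0 mm
L_eff = 7000.0 mm
Slenderness ratio = L / r = 7000.0 / 39.0 = 179.49 (dimensionless)

179.49 (dimensionless)


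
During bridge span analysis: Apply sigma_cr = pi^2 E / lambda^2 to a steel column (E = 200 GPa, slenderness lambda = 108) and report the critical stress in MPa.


sigma_cr = pi^2 * E / lambda^2
= 9.8696 * 200000.0 / 108^2
= 9.8696 * 200000.0 / 11664
= 169.2319 MPa

169.2319 MPa


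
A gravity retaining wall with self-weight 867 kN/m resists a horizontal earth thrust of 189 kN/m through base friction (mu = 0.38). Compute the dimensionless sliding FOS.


Resisting force = mu * W = 0.38 * 867 = 329.46 kN/m
FOS = Resisting / Driving = 329.46 / 189
= 1.7432 (dimensionless)

1.7432 (dimensionless)


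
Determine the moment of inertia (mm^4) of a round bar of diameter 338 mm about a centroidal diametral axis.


r = d / 2 = 338 / 2 = 169.0 mm
I = pi * r^4 / 4 = pi * 169.0^4 / 4
= 640673410.1 mm^4

640673410.1 mm^4


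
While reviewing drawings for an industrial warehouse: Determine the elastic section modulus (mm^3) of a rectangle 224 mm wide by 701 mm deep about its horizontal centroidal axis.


S = b * h^2 / 6
= 224 * 701^2 / 6
= 224 * 491401 / 6
= 18345637.33 mm^3

18345637.33 mm^3


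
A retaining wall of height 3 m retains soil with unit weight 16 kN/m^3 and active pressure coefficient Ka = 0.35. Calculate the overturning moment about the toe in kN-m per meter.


Pa = 0.5 * Ka * gamma * H^2
= 0.5 * 0.35 * 16 * 3^2
= 25.2 kN/m
Arm = H / 3 = 3 / 3 = 1.0 m
Mo = Pa * arm = Pa * H / 3 = 25.2 * 3 / 3 = 25.2 kN-m/m

25.2 kN-m/m


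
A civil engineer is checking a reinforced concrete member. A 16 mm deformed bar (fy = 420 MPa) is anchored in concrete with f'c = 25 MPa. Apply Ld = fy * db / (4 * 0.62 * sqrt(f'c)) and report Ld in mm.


Ld = (fy * db) / (4 * 0.62 * sqrt(f'c))
= (420 * 16) / (4 * 0.62 * sqrt(25))
= 6720 / 12.4
= 541.94 mm

541.94 mm


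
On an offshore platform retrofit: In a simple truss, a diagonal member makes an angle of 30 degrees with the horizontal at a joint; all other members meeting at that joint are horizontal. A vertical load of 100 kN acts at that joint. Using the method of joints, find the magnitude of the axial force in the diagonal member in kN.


At the joint, only the diagonal has a vertical component, so vertical equilibrium gives:
F * sin(30) = 100
F = 100 / sin(30)
= 100 / 0.5
= 200.0 kN

200.0 kN


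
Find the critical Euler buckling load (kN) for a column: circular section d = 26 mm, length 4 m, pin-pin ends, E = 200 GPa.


I = pi * d^4 / 64 = 22431.76 mm^4
L = 4000.0 mm
P_cr = pi^2 * E * I / L^2
= 9.8696 * 200000.0 * 22431.76 / 4000.0^2
= 2767.41 N = 2.7674 kN

2.7674 kN


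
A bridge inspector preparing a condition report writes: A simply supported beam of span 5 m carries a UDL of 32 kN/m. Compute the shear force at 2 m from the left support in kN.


R_A = w * L / 2 = 32 * 5 / 2 = 80.0 kN
V(x) = R_A - w * x = 80.0 - 32 * 2
= 16.0 kN

16.0 kN


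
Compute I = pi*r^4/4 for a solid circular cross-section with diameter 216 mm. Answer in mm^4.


r = d / 2 = 216 / 2 = 108.0 mm
I = pi * r^4 / 4 = pi * 108.0^4 / 4
= 106852553.05 mm^4

106852553.05 mm^4


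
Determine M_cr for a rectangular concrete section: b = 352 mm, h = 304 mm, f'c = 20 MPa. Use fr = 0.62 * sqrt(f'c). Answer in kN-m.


fr = 0.62 * sqrt(20) = 0.62 * 4.4721 = 2.7727 MPa
I = 352 * 304^3 / 12 = 824104277.33 mm^4
y_t = 152.0 mm
M_cr = fr * I / y_t = 2.7727 * 824104277.33 / 152.0 N-mm
= 15.033 kN-m

15.033 kN-m


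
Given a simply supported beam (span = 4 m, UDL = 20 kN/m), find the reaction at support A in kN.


Total load = w * L = 20 * 4 = 80 kN
By symmetry, each reaction R = total / 2 = 80 / 2 = 40.0 kN

40.0 kN


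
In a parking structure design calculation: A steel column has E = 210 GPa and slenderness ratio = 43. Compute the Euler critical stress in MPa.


sigma_cr = pi^2 * E / lambda^2
= 9.8696 * 210000.0 / 43^2
= 9.8696 * 210000.0 / 1849
= 1120.9394 MPa

1120.9394 MPa


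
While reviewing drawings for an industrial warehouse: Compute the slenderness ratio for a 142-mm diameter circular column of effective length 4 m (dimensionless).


Radius of gyration r = d / 4 = 142 / 4 = 35.5 mm
L_eff = 4000.0 mm
Slenderness ratio = L / r = 4000.0 / 35.5 = 112.68 (dimensionless)

112.68 (dimensionless)


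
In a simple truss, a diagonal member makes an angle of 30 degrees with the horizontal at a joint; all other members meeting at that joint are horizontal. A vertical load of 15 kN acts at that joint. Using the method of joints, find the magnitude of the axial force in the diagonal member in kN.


At the joint, only the diagonal has a vertical component, so vertical equilibrium gives:
F * sin(30) = 15
F = 15 / sin(30)
= 15 / 0.5
= 30.0 kN

30.0 kN


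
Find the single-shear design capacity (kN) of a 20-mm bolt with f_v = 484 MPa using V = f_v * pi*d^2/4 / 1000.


A = pi * d^2 / 4 = pi * 20^2 / 4 = 314.1593 mm^2
V = f_v * A / 1000 = 484 * 314.1593 / 1000
= 152.0531 kN

152.0531 kN


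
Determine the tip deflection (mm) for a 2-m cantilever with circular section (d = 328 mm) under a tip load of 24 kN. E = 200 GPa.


I = pi * d^4 / 64 = pi * 328^4 / 64 = 568152959.9 mm^4
L = 2000.0 mm, P = 24000.0 N, E = 200000.0 MPa
delta = P * L^3 / (3 * E * I)
= 24000.0 * 2000.0^3 / (3 * 200000.0 * 568152959.9)
= 0.5632 mm

0.5632 mm


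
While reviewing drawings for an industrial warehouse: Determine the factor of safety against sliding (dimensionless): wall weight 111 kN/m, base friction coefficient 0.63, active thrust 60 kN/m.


Resisting force = mu * W = 0.63 * 111 = 69.93 kN/m
FOS = Resisting / Driving = 69.93 / 60
= 1.1655 (dimensionless)

1.1655 (dimensionless)


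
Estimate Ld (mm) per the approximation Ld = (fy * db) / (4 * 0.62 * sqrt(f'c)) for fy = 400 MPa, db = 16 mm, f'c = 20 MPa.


Ld = (fy * db) / (4 * 0.62 * sqrt(f'c))
= (400 * 16) / (4 * 0.62 * sqrt(20))
= 6400 / 11.0909
= 577.05 mm

577.05 mm


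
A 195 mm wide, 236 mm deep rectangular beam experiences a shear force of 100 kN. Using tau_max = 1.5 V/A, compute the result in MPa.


A = b * h = 195 * 236 = 46020 mm^2
V = 100 kN = 100000.0 N
tau_max = 1.5 * V / A = 1.5 * 100000.0 / 46020
= 3.2595 MPa

3.2595 MPa


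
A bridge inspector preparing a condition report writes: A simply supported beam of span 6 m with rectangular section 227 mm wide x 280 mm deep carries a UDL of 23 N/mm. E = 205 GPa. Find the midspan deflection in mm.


I = 227 * 280^3 / 12 = 415258666.67 mm^4
L = 6000.0 mm, w = 23 N/mm, E = 205000.0 MPa
delta = 5 * w * L^4 / (384 * E * I)
= 5 * 23 * 6000.0^4 / (384 * 205000.0 * 415258666.67)
= 4.5593 mm

4.5593 mm


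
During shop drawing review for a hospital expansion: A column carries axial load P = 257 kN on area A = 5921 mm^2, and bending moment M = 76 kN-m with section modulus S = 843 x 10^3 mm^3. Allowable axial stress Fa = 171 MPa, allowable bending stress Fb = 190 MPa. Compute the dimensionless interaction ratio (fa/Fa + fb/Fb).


f_a = P / A = 257000.0 / 5921 = 43.4048 MPa
f_b = M / S = 76000000.0 / 843000.0 = 90.1542 MPa
Ratio = f_a / Fa + f_b / Fb
= 43.4048 / 171 + 90.1542 / 190
= 0.7283 (dimensionless)

0.7283 (dimensionless)


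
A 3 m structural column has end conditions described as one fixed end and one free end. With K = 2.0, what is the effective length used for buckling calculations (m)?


L_eff = K * L
= 2.0 * 3
= 6.0 m

6.0 m


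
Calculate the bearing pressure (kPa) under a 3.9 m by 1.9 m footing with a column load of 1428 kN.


A = 3.9 * 1.9 = 7.41 m^2
q = P / A = 1428 / 7.41
= 192.7126 kPa

192.7126 kPa


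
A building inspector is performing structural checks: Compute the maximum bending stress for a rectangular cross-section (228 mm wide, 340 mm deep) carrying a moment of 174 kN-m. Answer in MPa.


I = b * h^3 / 12 = 228 * 340^3 / 12 = 746776000.0 mm^4
y = h / 2 = 340 / 2 = 170.0 mm
M = 174 kN-m = 174000000.0 N-mm
sigma = M * y / I = 174000000.0 * 170.0 / 746776000.0
= 39.61 MPa

39.61 MPa


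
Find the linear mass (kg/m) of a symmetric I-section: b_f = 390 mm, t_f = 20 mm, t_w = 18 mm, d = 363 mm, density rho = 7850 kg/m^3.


A_flanges = 2 * 390 * 20 = 15600 mm^2
A_web = (363 - 2 * 20) * 18 = 5814 mm^2
A_total = 15600 + 5814 = 21414 mm^2 = 0.021414 m^2
Weight = rho * A = 7850 * 0.021414 = 168.0999 kg/m

168.0999 kg/m


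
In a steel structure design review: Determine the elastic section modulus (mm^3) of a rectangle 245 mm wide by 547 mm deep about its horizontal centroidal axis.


S = b * h^2 / 6
= 245 * 547^2 / 6
= 245 * 299209 / 6
= 12217700.83 mm^3

12217700.83 mm^3


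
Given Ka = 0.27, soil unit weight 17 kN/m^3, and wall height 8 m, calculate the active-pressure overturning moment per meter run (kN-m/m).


Pa = 0.5 * Ka * gamma * H^2
= 0.5 * 0.27 * 17 * 8^2
= 146.88 kN/m
Arm = H / 3 = 8 / 3 = 2.6667 m
Mo = Pa * arm = Pa * H / 3 = 146.88 * 8 / 3 = 391.68 kN-m/m

391.68 kN-m/m


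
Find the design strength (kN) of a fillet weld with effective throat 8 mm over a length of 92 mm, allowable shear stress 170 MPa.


Strength = throat * length * allowable stress
= 8 * 92 * 170 N
= 125120 N
= 125.12 kN

125.12 kN


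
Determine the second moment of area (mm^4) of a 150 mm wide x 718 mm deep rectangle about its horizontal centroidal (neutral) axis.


I = b * h^3 / 12
= 150 * 718^3 / 12
= 150 * 370146232 / 12
= 4626827900.0 mm^4

4626827900.0 mm^4


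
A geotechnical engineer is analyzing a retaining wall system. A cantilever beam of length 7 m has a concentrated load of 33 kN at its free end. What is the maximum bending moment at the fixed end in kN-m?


For a cantilever with a point load at the free end:
M_max = P * L = 33 * 7 = 231 kN-m

231 kN-m


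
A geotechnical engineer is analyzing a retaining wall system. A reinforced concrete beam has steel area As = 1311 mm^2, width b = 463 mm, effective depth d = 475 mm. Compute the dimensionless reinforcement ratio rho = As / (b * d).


rho = As / (b * d)
= 1311 / (463 * 475)
= 1311 / 219925
= 0.005961 (dimensionless)

0.005961 (dimensionless)


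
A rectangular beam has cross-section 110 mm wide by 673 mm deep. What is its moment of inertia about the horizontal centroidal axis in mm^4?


I = b * h^3 / 12
= 110 * 673^3 / 12
= 110 * 304821217 / 12
= 2794194489.17 mm^4

2794194489.17 mm^4


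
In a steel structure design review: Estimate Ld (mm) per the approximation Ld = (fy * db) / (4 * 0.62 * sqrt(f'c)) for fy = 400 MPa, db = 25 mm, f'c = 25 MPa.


Ld = (fy * db) / (4 * 0.62 * sqrt(f'c))
= (400 * 25) / (4 * 0.62 * sqrt(25))
= 10000 / 12.4
= 806.45 mm

806.45 mm


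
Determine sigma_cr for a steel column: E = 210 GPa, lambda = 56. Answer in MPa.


sigma_cr = pi^2 * E / lambda^2
= 9.8696 * 210000.0 / 56^2
= 9.8696 * 210000.0 / 3136
= 660.911 MPa

660.911 MPa


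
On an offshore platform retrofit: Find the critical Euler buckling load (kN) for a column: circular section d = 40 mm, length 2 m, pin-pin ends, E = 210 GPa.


I = pi * d^4 / 64 = 125663.71 mm^4
L = 2000.0 mm
P_cr = pi^2 * E * I / L^2
= 9.8696 * 210000.0 * 125663.71 / 2000.0^2
= 65113.18 N = 65.1132 kN

65.1132 kN


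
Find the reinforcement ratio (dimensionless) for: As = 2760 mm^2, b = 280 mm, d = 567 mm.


rho = As / (b * d)
= 2760 / (280 * 567)
= 2760 / 158760
= 0.017385 (dimensionless)

0.017385 (dimensionless)


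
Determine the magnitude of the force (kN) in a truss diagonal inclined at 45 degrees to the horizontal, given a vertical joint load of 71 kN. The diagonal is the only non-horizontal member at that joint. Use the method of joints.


At the joint, only the diagonal has a vertical component, so vertical equilibrium gives:
F * sin(45) = 71
F = 71 / sin(45)
= 71 / 0.707107
= 100.41 kN

100.41 kN


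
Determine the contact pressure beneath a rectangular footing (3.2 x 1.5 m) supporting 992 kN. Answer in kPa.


A = 3.2 * 1.5 = 4.8 m^2
q = P / A = 992 / 4.8
= 206.6667 kPa

206.6667 kPa


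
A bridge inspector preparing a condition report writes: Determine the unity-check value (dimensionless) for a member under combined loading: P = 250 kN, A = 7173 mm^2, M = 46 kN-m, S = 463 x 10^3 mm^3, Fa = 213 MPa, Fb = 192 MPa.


f_a = P / A = 250000.0 / 7173 = 34.8529 MPa
f_b = M / S = 46000000.0 / 463000.0 = 99.3521 MPa
Ratio = f_a / Fa + f_b / Fb
= 34.8529 / 213 + 99.3521 / 192
= 0.6811 (dimensionless)

0.6811 (dimensionless)


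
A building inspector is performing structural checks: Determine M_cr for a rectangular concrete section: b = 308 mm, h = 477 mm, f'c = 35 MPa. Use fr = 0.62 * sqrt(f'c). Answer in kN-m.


fr = 0.62 * sqrt(35) = 0.62 * 5.9161 = 3.668 MPa
I = 308 * 477^3 / 12 = 2785637547.0 mm^4
y_t = 238.5 mm
M_cr = fr * I / y_t = 3.668 * 2785637547.0 / 238.5 N-mm
= 42.8412 kN-m

42.8412 kN-m


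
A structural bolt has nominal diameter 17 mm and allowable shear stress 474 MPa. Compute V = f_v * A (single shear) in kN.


A = pi * d^2 / 4 = pi * 17^2 / 4 = 226.9801 mm^2
V = f_v * A / 1000 = 474 * 226.9801 / 1000
= 107.5886 kN

107.5886 kN


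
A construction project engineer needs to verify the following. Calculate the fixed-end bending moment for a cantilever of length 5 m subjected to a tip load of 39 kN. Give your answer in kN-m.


For a cantilever with a point load at the free end:
M_max = P * L = 39 * 5 = 195 kN-m

195 kN-m


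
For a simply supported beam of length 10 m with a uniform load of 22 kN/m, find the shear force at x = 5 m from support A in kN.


R_A = w * L / 2 = 22 * 10 / 2 = 110.0 kN
V(x) = R_A - w * x = 110.0 - 22 * 5
= 0.0 kN

0.0 kN


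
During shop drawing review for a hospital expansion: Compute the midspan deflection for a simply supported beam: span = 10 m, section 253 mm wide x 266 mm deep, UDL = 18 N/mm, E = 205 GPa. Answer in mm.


I = 253 * 266^3 / 12 = 396811440.67 mm^4
L = 10000.0 mm, w = 18 N/mm, E = 205000.0 MPa
delta = 5 * w * L^4 / (384 * E * I)
= 5 * 18 * 10000.0^4 / (384 * 205000.0 * 396811440.67)
= 28.812 mm

28.812 mm


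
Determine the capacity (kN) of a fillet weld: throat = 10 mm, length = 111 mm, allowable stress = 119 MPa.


Strength = throat * length * allowable stress
= 10 * 111 * 119 N
= 132090 N
= 132.09 kN

132.09 kN


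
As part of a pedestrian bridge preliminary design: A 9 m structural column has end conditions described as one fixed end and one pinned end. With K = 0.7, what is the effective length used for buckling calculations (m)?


L_eff = K * L
= 0.7 * 9
= 6.3 m

6.3 m


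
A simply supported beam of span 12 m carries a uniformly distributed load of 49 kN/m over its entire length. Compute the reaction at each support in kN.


Total load = w * L = 49 * 12 = 588 kN
By symmetry, each reaction R = total / 2 = 588 / 2 = 294.0 kN

294.0 kN


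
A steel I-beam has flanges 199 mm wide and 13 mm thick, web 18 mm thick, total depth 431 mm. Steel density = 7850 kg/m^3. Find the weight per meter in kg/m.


A_flanges = 2 * 199 * 13 = 5174 mm^2
A_web = (431 - 2 * 13) * 18 = 7290 mm^2
A_total = 5174 + 7290 = 12464 mm^2 = 0.012464 m^2
Weight = rho * A = 7850 * 0.012464 = 97.8424 kg/m

97.8424 kg/m


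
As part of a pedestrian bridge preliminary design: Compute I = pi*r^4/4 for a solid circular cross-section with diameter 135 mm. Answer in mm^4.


r = d / 2 = 135 / 2 = 67.5 mm
I = pi * r^4 / 4 = pi * 67.5^4 / 4
= 16304405.68 mm^4

16304405.68 mm^4


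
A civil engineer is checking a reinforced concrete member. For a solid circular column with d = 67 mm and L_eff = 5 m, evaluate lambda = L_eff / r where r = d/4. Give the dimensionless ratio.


Radius of gyration r = d / 4 = 67 / 4 = 16.75 mm
L_eff = 5000.0 mm
Slenderness ratio = L / r = 5000.0 / 16.75 = 298.51 (dimensionless)

298.51 (dimensionless)


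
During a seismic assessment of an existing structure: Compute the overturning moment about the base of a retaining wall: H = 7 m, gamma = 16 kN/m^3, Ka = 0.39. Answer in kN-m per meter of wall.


Pa = 0.5 * Ka * gamma * H^2
= 0.5 * 0.39 * 16 * 7^2
= 152.88 kN/m
Arm = H / 3 = 7 / 3 = 2.3333 m
Mo = Pa * arm = Pa * H / 3 = 152.88 * 7 / 3 = 356.72 kN-m/m

356.72 kN-m/m


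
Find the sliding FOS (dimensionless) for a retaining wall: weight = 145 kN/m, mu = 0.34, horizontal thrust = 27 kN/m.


Resisting force = mu * W = 0.34 * 145 = 49.3 kN/m
FOS = Resisting / Driving = 49.3 / 27
= 1.8259 (dimensionless)

1.8259 (dimensionless)


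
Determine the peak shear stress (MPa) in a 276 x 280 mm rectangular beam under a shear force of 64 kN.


A = b * h = 276 * 280 = 77280 mm^2
V = 64 kN = 64000.0 N
tau_max = 1.5 * V / A = 1.5 * 64000.0 / 77280
= 1.2422 MPa

1.2422 MPa


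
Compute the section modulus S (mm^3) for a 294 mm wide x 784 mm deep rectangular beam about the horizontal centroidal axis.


S = b * h^2 / 6
= 294 * 784^2 / 6
= 294 * 614656 / 6
= 30118144.0 mm^3

30118144.0 mm^3


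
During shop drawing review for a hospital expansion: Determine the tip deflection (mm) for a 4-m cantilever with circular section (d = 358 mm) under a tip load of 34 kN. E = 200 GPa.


I = pi * d^4 / 64 = pi * 358^4 / 64 = 806309924.35 mm^4
L = 4000.0 mm, P = 34000.0 N, E = 200000.0 MPa
delta = P * L^3 / (3 * E * I)
= 34000.0 * 4000.0^3 / (3 * 200000.0 * 806309924.35)
= 4.4979 mm

4.4979 mm
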